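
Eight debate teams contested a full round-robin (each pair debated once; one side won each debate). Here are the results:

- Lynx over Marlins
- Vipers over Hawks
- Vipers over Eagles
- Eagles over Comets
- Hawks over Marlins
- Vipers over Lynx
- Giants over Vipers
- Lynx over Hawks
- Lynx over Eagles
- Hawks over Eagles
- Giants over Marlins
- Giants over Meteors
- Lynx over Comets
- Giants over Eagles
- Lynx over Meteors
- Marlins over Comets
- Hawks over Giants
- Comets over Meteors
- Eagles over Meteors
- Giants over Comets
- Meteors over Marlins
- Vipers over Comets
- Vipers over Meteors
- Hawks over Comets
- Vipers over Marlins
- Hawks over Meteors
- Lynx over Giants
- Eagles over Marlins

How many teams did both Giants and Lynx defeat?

4

Giants beat: Meteors, Comets, Vipers, Marlins, Eagles.
Lynx beat: Giants, Meteors, Comets, Marlins, Eagles, Hawks.
Both beat: Meteors, Comets, Marlins, Eagles — 4.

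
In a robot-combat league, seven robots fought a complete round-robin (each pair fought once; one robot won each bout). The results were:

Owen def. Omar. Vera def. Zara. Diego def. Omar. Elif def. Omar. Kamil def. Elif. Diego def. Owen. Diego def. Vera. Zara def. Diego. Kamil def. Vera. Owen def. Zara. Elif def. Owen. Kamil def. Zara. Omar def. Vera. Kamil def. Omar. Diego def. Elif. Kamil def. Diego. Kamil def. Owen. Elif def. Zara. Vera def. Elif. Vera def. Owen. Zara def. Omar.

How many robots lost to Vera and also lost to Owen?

Vera beat: Elif, Zara, Owen.
Owen beat: Zara, Omar.
Both beat: Zara — 1.

1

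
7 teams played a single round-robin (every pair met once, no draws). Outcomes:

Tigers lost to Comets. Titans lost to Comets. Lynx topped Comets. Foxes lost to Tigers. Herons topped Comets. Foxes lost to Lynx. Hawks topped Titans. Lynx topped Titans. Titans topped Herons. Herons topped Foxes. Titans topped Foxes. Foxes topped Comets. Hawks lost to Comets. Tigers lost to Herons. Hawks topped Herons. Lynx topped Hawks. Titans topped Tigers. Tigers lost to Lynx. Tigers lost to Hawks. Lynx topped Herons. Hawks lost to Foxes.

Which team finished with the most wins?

Win totals: Titans 3, Lynx 6, Hawks 3, Tigers 1, Foxes 2, Herons 3, Comets 3.
Lynx leads with 6 wins (next highest: 3).

Lynx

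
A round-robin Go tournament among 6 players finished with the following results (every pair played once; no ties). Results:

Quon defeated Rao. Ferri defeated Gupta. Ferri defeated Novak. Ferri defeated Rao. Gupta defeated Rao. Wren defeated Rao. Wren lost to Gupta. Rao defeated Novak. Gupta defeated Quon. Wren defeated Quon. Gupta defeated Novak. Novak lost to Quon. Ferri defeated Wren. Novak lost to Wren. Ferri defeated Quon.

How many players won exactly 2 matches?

1

Win totals: Quon 2, Novak 0, Gupta 4, Ferri 5, Wren 3, Rao 1.
Exactly 2: Quon — 1 player.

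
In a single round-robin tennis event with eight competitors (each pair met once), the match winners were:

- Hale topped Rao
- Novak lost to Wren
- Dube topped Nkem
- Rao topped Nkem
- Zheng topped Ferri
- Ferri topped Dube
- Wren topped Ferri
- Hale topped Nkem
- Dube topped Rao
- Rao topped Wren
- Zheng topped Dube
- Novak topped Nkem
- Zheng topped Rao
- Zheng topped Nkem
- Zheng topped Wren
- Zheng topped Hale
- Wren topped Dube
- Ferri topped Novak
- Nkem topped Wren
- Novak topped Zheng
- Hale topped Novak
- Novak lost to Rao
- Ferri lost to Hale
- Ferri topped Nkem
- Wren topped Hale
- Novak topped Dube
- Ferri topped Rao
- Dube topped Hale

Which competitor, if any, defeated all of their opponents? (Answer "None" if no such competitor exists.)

None

Highest win total is Zheng with 6 (out of 7 possible).
Zheng lost to Novak, so no competitor went undefeated.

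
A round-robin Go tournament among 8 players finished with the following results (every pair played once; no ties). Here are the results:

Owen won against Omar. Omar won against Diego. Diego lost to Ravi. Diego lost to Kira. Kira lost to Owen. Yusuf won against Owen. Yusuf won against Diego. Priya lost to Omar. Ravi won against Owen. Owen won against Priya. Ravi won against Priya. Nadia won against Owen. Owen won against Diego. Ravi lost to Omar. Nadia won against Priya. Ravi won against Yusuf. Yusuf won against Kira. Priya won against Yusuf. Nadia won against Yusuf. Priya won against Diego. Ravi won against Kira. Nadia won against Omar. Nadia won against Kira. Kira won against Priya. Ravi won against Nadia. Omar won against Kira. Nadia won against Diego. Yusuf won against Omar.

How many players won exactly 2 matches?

2

Win totals: Ravi 6, Priya 2, Nadia 6, Yusuf 4, Kira 2, Owen 4, Diego 0, Omar 4.
Exactly 2: Priya, Kira — 2 players.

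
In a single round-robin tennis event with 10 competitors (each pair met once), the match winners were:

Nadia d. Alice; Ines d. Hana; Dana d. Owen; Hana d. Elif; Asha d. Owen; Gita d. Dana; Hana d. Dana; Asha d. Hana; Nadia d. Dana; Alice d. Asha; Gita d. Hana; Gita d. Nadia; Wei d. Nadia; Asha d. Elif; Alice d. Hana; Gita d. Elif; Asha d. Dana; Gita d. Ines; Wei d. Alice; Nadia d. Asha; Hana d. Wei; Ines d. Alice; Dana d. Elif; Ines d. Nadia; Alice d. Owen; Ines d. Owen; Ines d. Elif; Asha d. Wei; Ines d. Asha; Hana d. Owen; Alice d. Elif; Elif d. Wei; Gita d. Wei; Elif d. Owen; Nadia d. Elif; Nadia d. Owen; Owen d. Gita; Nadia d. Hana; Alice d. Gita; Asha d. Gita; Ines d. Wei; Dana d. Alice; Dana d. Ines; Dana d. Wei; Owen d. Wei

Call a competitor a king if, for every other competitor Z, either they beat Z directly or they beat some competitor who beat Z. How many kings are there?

6

Nadia reaches everyone (king).
Owen cannot reach Asha in two steps.
Asha reaches everyone (king).
Alice reaches everyone (king).
Ines reaches everyone (king).
Wei cannot reach Ines in two steps.
Elif cannot reach Asha, Ines, Dana, Hana in two steps.
Gita reaches everyone (king).
Dana reaches everyone (king).
Hana cannot reach Asha in two steps.
Kings: Nadia, Asha, Alice, Ines, Gita, Dana — 6.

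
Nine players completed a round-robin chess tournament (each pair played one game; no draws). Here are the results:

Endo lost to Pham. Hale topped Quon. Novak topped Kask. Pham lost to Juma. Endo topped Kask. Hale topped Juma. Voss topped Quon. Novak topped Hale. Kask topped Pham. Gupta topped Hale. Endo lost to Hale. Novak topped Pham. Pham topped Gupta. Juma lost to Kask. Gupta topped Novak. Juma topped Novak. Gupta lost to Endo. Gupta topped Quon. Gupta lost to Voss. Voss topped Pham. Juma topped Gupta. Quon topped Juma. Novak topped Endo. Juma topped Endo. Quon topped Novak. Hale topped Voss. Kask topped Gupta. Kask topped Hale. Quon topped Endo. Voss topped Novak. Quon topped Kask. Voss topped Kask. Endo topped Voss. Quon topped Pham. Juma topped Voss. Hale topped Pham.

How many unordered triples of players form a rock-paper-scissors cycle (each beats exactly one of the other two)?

25

Win totals: Hale 5, Quon 5, Gupta 3, Voss 5, Pham 2, Juma 5, Endo 3, Novak 4, Kask 4.
A player with w wins dominates both others in C(w,2) triples; summing gives 10 + 10 + 3 + 10 + 1 + 10 + 3 + 6 + 6 = 59 transitive triples.
Total triples C(9,3) = 84, so cyclic triples = 84 − 59 = 25.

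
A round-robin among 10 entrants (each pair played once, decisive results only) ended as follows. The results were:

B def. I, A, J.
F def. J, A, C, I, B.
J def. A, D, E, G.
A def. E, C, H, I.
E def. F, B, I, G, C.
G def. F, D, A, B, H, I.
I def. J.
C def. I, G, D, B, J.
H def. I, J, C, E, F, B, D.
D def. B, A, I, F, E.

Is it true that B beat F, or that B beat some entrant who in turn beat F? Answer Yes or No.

B did not beat F directly.
B beat A, I, J, but each of them lost to F. No two-step path.

No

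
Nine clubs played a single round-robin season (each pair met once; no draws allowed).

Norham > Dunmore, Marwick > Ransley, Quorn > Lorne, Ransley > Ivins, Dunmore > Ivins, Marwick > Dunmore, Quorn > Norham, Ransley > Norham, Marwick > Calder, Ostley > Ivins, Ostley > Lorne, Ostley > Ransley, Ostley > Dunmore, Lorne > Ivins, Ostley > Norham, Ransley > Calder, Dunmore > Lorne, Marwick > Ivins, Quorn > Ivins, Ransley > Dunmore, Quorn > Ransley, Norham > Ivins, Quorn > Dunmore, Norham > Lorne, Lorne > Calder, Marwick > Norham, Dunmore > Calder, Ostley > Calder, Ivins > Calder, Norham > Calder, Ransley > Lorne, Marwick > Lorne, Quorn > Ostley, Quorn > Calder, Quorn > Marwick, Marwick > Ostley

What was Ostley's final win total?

6

Ostley's results: beat Dunmore, Ivins, Calder, Ransley, Lorne, Norham; lost to Marwick, Quorn.
That is 6 wins.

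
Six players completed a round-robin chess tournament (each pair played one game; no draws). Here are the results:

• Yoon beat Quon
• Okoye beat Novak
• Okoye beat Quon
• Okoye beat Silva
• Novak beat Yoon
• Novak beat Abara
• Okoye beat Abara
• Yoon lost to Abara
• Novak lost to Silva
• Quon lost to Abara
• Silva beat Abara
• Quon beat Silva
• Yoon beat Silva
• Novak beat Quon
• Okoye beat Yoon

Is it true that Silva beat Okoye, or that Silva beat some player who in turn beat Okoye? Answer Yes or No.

No

Silva did not beat Okoye directly.
Silva beat Abara, Novak, but each of them lost to Okoye. No two-step path.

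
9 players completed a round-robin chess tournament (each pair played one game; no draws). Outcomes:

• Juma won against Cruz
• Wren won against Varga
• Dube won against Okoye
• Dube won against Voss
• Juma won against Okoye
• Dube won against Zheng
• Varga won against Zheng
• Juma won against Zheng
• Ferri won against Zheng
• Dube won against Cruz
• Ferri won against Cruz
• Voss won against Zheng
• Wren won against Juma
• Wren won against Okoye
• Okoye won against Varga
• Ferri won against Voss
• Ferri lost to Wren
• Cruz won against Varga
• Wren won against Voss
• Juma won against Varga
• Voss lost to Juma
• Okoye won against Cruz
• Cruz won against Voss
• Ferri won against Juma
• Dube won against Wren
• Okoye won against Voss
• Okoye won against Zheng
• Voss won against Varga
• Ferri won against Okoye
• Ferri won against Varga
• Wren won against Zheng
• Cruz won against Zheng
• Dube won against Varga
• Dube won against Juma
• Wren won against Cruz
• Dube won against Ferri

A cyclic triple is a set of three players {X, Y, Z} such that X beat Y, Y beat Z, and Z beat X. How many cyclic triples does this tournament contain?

Win totals: Cruz 3, Ferri 6, Varga 1, Wren 7, Zheng 0, Juma 5, Dube 8, Voss 2, Okoye 4.
A player with w wins dominates both others in C(w,2) triples; summing gives 3 + 15 + 0 + 21 + 0 + 10 + 28 + 1 + 6 = 84 transitive triples.
Total triples C(9,3) = 84, so cyclic triples = 84 − 84 = 0.

0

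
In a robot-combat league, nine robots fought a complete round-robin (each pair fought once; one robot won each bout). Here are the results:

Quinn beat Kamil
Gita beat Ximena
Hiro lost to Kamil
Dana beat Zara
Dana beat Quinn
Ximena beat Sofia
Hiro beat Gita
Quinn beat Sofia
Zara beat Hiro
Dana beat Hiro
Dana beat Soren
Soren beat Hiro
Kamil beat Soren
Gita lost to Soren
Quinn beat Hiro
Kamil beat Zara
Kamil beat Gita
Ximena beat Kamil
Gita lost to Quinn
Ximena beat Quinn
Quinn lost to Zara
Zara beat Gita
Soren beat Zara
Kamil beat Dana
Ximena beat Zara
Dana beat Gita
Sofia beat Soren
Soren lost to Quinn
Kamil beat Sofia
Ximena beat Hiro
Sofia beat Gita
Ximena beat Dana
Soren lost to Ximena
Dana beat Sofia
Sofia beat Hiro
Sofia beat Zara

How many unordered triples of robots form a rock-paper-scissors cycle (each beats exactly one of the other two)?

11

Win totals: Dana 6, Hiro 1, Gita 1, Kamil 6, Sofia 4, Zara 3, Quinn 5, Soren 3, Ximena 7.
A robot with w wins dominates both others in C(w,2) triples; summing gives 15 + 0 + 0 + 15 + 6 + 3 + 10 + 3 + 21 = 73 transitive triples.
Total triples C(9,3) = 84, so cyclic triples = 84 − 73 = 11.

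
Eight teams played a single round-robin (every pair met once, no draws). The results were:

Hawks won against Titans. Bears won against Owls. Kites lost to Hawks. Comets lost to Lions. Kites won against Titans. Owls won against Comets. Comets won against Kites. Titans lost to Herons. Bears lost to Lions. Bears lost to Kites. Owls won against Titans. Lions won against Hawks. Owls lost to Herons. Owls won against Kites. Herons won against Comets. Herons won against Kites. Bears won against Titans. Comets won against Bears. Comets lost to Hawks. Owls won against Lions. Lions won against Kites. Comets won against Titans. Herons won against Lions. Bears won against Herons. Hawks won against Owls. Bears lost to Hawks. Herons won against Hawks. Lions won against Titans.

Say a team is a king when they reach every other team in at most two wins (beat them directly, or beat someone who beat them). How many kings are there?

Herons reaches everyone (king).
Lions reaches everyone (king).
Kites cannot reach Lions, Hawks, Comets in two steps.
Bears reaches everyone (king).
Hawks reaches everyone (king).
Titans cannot reach Herons, Lions, Kites, Bears, Hawks, Owls, Comets in two steps.
Owls cannot reach Herons in two steps.
Comets cannot reach Lions, Hawks in two steps.
Kings: Herons, Lions, Bears, Hawks — 4.

4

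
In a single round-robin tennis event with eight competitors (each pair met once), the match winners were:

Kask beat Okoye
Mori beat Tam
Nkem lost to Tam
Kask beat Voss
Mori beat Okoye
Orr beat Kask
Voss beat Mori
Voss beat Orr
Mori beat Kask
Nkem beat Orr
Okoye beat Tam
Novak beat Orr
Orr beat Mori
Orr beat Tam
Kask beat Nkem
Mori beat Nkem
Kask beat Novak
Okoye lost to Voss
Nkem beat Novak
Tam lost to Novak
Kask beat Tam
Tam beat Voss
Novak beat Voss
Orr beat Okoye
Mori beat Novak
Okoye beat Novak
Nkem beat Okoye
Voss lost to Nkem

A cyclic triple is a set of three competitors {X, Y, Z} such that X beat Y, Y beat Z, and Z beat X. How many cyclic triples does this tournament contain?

Win totals: Kask 5, Okoye 2, Mori 5, Voss 3, Nkem 4, Orr 4, Tam 2, Novak 3.
A competitor with w wins dominates both others in C(w,2) triples; summing gives 10 + 1 + 10 + 3 + 6 + 6 + 1 + 3 = 40 transitive triples.
Total triples C(8,3) = 56, so cyclic triples = 56 − 40 = 16.

16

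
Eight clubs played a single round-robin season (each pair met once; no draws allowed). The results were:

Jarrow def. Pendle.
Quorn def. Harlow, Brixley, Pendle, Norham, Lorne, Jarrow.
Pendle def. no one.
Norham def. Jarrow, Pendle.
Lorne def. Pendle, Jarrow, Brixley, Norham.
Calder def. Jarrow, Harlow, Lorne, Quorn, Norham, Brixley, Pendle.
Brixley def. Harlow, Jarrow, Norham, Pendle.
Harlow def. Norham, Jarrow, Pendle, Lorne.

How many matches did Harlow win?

Harlow's results: beat Norham, Pendle, Lorne, Jarrow; lost to Quorn, Brixley, Calder.
That is 4 wins.

4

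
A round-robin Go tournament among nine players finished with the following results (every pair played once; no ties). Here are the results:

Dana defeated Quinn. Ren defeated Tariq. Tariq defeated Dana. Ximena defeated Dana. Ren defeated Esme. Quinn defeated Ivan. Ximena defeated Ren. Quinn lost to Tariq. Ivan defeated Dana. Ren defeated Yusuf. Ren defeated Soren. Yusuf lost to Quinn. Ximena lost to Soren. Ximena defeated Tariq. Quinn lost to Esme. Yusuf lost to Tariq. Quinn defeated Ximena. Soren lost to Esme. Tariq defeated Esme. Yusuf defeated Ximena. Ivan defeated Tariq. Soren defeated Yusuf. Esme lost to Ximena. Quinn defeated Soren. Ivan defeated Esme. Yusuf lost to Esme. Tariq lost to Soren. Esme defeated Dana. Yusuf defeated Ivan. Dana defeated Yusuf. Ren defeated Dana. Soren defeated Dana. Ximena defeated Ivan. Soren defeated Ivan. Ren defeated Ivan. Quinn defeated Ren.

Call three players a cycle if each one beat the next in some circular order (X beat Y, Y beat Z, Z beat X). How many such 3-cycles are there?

Win totals: Yusuf 2, Dana 2, Esme 4, Ren 6, Ivan 3, Ximena 5, Quinn 5, Soren 5, Tariq 4.
A player with w wins dominates both others in C(w,2) triples; summing gives 1 + 1 + 6 + 15 + 3 + 10 + 10 + 10 + 6 = 62 transitive triples.
Total triples C(9,3) = 84, so cyclic triples = 84 − 62 = 22.

22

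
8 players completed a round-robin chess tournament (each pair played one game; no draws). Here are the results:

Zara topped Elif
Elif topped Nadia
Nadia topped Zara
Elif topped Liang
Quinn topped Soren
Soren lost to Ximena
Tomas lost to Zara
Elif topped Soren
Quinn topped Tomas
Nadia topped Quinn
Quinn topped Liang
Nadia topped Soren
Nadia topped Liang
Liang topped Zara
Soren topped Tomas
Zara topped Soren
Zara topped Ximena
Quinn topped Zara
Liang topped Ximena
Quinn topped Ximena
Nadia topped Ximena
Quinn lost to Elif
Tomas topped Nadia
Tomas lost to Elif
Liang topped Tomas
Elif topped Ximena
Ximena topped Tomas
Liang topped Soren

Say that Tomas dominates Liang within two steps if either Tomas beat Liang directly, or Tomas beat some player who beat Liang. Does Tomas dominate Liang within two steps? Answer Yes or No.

Yes

Tomas did not beat Liang directly.
Tomas beat Nadia. Of those, Nadia beat Liang.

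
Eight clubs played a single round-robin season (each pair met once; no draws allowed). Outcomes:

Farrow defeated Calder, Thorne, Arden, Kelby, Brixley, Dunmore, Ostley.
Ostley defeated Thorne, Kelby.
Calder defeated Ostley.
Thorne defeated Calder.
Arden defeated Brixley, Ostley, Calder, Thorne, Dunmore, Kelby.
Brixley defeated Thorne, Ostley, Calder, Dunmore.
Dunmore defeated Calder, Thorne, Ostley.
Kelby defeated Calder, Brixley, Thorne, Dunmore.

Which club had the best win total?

Farrow

Win totals: Arden 6, Thorne 1, Calder 1, Dunmore 3, Ostley 2, Farrow 7, Kelby 4, Brixley 4.
Farrow leads with 7 wins (next highest: 6).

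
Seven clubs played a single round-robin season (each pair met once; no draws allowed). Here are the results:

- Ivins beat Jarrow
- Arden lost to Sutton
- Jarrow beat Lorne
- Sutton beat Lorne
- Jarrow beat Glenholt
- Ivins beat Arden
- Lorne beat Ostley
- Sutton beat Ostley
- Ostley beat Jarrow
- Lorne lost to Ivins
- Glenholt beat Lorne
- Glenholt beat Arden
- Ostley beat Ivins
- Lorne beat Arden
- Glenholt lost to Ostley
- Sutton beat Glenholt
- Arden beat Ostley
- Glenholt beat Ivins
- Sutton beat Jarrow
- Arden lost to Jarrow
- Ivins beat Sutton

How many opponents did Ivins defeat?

4

Ivins' results: beat Lorne, Sutton, Jarrow, Arden; lost to Ostley, Glenholt.
That is 4 wins.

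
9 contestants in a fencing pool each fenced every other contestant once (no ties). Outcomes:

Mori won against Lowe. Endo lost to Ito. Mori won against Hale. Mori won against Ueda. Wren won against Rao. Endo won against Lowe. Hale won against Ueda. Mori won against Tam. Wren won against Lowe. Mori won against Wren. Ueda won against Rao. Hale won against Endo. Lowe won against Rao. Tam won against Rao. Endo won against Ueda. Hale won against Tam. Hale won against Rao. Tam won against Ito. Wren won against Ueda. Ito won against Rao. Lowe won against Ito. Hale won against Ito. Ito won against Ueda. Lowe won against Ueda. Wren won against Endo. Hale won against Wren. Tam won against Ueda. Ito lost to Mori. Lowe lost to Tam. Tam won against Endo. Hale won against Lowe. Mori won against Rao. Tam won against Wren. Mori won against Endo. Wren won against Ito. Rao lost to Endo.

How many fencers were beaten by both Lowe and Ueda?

Lowe beat: Ueda, Rao, Ito.
Ueda beat: Rao.
Both beat: Rao — 1.

1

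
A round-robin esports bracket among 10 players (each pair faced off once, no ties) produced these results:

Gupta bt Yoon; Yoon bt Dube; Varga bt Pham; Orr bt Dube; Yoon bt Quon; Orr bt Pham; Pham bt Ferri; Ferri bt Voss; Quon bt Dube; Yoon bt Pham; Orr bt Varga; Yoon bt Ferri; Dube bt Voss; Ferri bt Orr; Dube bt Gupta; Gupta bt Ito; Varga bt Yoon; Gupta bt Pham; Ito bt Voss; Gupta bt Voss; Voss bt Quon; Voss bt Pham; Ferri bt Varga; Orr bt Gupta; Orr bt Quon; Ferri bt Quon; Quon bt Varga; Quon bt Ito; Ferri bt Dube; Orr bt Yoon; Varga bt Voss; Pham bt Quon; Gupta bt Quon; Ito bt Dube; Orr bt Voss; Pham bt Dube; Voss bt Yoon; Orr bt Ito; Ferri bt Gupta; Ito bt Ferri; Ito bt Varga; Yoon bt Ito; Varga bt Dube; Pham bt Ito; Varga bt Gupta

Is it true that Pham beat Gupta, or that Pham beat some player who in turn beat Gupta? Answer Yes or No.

Pham did not beat Gupta directly.
Pham beat Ferri, Ito, Quon, Dube. Of those, Ferri beat Gupta.

Yes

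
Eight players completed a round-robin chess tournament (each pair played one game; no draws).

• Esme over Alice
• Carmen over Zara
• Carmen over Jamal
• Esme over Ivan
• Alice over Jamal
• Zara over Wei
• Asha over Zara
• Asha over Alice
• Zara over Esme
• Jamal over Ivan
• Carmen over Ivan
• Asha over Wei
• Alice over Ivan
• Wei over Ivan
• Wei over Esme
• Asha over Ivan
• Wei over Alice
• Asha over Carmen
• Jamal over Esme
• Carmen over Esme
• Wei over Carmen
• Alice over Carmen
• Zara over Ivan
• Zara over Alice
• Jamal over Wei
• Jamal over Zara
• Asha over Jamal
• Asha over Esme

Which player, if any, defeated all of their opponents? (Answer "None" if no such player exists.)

Asha has 7 wins out of 7 opponents — a perfect record.

Asha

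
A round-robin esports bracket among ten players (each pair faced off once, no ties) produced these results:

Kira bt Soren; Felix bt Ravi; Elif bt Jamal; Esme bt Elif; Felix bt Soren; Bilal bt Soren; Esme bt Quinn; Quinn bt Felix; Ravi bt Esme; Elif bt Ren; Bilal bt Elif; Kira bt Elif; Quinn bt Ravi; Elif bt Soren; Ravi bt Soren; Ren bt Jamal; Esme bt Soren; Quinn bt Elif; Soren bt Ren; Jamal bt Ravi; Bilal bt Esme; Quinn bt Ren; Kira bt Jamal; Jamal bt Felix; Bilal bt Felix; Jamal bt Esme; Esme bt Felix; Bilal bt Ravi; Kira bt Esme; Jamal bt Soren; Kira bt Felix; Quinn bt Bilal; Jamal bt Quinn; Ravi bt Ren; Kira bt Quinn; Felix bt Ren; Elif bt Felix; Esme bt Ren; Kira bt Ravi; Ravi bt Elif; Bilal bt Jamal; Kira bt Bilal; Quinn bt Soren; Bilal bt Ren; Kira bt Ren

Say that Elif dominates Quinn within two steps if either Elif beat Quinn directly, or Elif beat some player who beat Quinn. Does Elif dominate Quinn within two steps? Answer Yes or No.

Yes

Elif did not beat Quinn directly.
Elif beat Jamal, Felix, Soren, Ren. Of those, Jamal beat Quinn.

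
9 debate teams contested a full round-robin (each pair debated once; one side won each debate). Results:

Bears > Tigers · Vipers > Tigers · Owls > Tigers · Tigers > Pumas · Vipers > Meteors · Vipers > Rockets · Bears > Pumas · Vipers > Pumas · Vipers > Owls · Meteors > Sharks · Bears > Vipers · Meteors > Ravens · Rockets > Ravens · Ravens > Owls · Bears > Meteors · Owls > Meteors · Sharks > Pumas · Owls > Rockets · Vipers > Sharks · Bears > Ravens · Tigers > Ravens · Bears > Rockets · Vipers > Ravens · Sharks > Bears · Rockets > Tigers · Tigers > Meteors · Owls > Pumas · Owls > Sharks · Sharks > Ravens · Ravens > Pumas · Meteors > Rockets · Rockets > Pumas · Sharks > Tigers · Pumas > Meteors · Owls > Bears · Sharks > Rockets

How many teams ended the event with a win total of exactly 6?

Win totals: Owls 6, Vipers 7, Rockets 3, Tigers 3, Sharks 5, Bears 6, Pumas 1, Meteors 3, Ravens 2.
Exactly 6: Owls, Bears — 2 teams.

2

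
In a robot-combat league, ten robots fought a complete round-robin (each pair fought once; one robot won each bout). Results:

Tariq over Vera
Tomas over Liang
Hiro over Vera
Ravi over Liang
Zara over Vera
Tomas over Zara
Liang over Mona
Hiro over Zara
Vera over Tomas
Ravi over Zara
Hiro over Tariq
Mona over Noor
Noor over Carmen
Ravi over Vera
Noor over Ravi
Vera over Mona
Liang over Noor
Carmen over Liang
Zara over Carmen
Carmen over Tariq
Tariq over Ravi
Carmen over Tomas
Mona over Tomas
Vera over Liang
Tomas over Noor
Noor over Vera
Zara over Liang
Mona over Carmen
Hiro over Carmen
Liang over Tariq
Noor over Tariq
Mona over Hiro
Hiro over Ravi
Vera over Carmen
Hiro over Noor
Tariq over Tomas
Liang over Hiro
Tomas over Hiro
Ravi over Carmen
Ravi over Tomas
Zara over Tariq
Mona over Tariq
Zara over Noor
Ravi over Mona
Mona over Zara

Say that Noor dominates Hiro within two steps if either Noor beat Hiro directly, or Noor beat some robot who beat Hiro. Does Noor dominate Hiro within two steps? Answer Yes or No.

No

Noor did not beat Hiro directly.
Noor beat Ravi, Vera, Tariq, Carmen, but each of them lost to Hiro. No two-step path.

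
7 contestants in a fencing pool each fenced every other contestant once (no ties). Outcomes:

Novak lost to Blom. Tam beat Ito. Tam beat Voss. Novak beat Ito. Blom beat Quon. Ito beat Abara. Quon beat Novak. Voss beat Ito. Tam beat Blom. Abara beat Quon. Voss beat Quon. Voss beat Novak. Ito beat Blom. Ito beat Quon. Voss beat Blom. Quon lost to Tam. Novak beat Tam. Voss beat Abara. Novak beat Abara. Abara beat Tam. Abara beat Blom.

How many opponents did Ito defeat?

Ito's results: beat Quon, Blom, Abara; lost to Voss, Novak, Tam.
That is 3 wins.

3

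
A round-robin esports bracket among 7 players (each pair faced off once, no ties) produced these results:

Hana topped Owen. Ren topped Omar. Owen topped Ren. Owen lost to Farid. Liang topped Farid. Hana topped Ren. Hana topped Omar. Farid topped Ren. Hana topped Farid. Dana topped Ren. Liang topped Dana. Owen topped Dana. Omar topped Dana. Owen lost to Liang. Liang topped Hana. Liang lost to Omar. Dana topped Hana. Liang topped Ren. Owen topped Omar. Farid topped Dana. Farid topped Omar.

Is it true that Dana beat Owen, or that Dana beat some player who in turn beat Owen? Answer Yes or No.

Dana did not beat Owen directly.
Dana beat Ren, Hana. Of those, Hana beat Owen.

Yes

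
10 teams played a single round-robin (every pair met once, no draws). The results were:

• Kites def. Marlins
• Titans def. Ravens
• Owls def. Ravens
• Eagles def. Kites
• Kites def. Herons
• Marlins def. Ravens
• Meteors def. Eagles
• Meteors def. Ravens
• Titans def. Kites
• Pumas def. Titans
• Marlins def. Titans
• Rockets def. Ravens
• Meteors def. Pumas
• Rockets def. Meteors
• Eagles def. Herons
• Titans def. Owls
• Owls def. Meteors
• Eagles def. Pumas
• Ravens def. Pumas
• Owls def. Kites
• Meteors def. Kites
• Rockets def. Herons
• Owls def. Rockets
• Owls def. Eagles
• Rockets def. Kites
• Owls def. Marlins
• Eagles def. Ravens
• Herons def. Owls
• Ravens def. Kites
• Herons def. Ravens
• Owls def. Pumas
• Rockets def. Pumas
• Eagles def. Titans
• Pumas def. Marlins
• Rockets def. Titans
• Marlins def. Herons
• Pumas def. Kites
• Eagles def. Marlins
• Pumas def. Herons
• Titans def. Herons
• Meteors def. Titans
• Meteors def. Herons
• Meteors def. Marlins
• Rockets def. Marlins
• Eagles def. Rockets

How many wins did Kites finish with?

2

Kites' results: beat Marlins, Herons; lost to Ravens, Pumas, Rockets, Meteors, Owls, Titans, Eagles.
That is 2 wins.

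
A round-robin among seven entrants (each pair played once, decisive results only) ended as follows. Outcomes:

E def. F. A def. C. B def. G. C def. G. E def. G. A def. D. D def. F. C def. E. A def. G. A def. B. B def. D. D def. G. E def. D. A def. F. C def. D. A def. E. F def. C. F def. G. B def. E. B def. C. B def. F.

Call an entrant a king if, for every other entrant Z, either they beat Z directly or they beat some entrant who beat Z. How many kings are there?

1

A reaches everyone (king).
B cannot reach A in two steps.
C cannot reach A, B in two steps.
D cannot reach A, B, E in two steps.
E cannot reach A, B in two steps.
F cannot reach A, B in two steps.
G cannot reach A, B, C, D, E, F in two steps.
Kings: A — 1.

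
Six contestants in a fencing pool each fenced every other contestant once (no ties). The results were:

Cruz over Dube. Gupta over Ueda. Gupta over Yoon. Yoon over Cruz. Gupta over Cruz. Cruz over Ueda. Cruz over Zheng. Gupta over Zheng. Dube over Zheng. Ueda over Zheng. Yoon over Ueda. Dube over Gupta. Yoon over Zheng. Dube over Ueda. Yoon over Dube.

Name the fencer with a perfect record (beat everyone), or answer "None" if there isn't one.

None

Highest win total is Yoon with 4 (out of 5 possible).
Yoon lost to Gupta, so no fencer went undefeated.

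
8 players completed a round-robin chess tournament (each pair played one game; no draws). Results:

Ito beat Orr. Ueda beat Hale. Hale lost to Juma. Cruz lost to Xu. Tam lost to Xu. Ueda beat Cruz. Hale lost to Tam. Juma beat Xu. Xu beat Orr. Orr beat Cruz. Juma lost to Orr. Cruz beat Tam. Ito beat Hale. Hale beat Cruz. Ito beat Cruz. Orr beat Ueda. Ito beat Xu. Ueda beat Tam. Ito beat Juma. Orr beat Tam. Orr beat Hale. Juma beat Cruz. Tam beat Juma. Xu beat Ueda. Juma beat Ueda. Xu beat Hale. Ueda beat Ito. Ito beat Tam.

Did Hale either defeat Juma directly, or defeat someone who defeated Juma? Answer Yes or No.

Hale did not beat Juma directly.
Hale beat Cruz, but each of them lost to Juma. No two-step path.

No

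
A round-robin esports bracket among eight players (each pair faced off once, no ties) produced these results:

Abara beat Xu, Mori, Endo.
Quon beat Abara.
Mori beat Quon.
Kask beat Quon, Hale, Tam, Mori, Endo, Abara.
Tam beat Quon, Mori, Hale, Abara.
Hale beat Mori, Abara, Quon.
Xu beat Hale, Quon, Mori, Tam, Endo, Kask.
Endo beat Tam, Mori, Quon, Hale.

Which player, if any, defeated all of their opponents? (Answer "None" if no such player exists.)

Highest win total is Xu with 6 (out of 7 possible).
Xu lost to Abara, so no player went undefeated.

None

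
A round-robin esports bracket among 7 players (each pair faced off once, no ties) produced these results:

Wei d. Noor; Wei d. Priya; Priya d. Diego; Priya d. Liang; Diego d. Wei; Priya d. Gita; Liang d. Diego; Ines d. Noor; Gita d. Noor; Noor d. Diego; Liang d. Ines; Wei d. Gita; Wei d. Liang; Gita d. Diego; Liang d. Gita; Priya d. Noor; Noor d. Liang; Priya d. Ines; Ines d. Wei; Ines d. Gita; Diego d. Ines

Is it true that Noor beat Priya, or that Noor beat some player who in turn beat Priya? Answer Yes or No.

Noor did not beat Priya directly.
Noor beat Liang, Diego, but each of them lost to Priya. No two-step path.

No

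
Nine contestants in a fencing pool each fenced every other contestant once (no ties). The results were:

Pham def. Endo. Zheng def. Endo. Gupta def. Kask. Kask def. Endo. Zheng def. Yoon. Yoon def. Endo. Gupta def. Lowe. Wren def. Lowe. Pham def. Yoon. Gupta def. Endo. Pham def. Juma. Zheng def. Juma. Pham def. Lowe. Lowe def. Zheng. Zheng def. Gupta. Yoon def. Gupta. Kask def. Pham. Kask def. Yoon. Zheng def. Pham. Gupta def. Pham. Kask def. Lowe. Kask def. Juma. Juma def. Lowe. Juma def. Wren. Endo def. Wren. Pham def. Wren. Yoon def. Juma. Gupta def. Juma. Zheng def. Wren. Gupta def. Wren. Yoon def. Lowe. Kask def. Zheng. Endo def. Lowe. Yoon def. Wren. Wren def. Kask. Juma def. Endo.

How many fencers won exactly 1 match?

1

Win totals: Yoon 5, Kask 6, Juma 3, Wren 2, Pham 5, Lowe 1, Endo 2, Zheng 6, Gupta 6.
Exactly 1: Lowe — 1 fencer.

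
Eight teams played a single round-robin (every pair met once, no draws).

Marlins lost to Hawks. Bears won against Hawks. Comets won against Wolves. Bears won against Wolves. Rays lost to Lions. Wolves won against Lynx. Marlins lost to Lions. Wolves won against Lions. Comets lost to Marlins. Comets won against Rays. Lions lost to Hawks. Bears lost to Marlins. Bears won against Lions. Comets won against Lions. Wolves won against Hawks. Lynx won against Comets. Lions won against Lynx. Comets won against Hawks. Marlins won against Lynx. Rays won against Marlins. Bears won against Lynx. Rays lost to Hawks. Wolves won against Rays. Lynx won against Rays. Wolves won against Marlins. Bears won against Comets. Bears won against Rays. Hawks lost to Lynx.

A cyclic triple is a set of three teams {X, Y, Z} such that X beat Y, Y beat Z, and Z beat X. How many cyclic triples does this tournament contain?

Win totals: Comets 4, Rays 1, Hawks 3, Wolves 5, Lions 3, Lynx 3, Marlins 3, Bears 6.
A team with w wins dominates both others in C(w,2) triples; summing gives 6 + 0 + 3 + 10 + 3 + 3 + 3 + 15 = 43 transitive triples.
Total triples C(8,3) = 56, so cyclic triples = 56 − 43 = 13.

13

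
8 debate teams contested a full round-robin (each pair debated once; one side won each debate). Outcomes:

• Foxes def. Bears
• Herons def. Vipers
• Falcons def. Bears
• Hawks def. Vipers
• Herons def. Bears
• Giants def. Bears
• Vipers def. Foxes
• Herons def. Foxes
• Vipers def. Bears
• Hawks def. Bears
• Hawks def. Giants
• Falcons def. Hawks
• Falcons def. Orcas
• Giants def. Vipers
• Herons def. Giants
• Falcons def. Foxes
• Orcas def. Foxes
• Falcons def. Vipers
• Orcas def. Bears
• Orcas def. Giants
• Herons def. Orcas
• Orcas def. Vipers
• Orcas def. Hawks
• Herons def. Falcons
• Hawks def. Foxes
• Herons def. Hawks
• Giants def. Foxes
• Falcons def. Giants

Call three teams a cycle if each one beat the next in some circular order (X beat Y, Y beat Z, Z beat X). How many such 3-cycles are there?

Win totals: Herons 7, Bears 0, Giants 3, Vipers 2, Foxes 1, Orcas 5, Falcons 6, Hawks 4.
A team with w wins dominates both others in C(w,2) triples; summing gives 21 + 0 + 3 + 1 + 0 + 10 + 15 + 6 = 56 transitive triples.
Total triples C(8,3) = 56, so cyclic triples = 56 − 56 = 0.

0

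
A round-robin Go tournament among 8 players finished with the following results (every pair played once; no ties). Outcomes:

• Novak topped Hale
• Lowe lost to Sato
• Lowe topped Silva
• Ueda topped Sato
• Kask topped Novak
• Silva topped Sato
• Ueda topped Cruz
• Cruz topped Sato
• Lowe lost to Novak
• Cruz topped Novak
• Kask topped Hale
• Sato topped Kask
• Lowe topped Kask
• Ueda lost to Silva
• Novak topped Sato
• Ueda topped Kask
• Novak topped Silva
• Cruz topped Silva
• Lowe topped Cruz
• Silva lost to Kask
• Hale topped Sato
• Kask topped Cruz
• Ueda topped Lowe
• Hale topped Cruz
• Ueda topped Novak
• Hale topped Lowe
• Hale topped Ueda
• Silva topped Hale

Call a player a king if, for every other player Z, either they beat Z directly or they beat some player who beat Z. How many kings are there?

Sato cannot reach Ueda in two steps.
Silva reaches everyone (king).
Hale reaches everyone (king).
Lowe reaches everyone (king).
Ueda reaches everyone (king).
Kask reaches everyone (king).
Novak reaches everyone (king).
Cruz reaches everyone (king).
Kings: Silva, Hale, Lowe, Ueda, Kask, Novak, Cruz — 7.

7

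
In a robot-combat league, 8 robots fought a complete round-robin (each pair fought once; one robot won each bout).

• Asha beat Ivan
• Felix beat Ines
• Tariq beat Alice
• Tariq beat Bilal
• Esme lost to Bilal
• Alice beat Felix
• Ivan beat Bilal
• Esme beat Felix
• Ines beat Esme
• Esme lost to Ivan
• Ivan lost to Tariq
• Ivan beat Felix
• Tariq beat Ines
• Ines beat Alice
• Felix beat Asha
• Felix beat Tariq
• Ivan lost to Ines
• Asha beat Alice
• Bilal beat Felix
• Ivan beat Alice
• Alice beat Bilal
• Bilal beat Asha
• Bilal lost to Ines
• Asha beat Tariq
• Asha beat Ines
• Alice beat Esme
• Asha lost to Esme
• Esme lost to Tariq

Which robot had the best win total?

Win totals: Tariq 5, Bilal 3, Esme 2, Alice 3, Felix 3, Ines 4, Ivan 4, Asha 4.
Tariq leads with 5 wins (next highest: 4).

Tariq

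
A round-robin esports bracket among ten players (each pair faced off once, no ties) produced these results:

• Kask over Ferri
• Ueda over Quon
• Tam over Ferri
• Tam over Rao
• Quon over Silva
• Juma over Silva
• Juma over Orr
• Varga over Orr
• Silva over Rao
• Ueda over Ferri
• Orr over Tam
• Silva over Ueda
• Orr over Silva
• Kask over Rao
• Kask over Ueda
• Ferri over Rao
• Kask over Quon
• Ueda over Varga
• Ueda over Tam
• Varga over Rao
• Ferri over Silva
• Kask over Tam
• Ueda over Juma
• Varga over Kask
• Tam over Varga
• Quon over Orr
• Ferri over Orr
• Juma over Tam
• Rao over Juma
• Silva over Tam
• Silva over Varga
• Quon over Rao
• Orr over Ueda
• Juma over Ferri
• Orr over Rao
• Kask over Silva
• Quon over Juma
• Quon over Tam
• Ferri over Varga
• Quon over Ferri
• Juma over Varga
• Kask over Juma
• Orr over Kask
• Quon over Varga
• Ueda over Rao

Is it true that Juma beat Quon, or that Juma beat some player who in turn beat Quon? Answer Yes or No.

No

Juma did not beat Quon directly.
Juma beat Silva, Orr, Tam, Ferri, Varga, but each of them lost to Quon. No two-step path.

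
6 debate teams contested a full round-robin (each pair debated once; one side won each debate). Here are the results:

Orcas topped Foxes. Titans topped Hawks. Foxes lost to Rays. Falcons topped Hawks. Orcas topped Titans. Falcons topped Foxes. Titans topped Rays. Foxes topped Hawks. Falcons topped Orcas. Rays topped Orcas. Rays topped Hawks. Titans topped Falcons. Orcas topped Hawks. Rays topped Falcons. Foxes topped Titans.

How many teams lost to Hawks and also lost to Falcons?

Hawks beat: no one.
Falcons beat: Orcas, Hawks, Foxes.
No one was beaten by both.

0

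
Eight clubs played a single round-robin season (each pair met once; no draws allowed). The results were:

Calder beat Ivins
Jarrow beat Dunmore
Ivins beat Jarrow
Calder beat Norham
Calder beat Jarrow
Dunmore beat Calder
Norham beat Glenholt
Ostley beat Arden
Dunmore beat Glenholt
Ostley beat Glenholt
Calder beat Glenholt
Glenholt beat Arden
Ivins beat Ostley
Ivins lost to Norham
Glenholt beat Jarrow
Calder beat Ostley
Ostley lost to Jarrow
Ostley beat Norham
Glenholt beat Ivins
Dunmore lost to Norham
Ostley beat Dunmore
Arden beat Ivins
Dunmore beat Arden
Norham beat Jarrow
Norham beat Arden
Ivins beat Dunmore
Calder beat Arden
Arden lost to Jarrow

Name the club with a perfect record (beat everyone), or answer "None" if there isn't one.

None

Highest win total is Calder with 6 (out of 7 possible).
Calder lost to Dunmore, so no club went undefeated.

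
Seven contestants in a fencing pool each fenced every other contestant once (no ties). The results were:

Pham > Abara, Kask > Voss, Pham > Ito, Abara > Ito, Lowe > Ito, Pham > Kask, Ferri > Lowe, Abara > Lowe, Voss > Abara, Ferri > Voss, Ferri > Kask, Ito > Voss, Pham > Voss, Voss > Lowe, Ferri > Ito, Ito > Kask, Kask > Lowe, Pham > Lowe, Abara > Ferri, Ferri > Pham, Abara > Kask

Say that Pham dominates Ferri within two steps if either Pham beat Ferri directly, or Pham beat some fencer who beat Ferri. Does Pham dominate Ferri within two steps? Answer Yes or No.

Pham did not beat Ferri directly.
Pham beat Abara, Kask, Lowe, Voss, Ito. Of those, Abara beat Ferri.

Yes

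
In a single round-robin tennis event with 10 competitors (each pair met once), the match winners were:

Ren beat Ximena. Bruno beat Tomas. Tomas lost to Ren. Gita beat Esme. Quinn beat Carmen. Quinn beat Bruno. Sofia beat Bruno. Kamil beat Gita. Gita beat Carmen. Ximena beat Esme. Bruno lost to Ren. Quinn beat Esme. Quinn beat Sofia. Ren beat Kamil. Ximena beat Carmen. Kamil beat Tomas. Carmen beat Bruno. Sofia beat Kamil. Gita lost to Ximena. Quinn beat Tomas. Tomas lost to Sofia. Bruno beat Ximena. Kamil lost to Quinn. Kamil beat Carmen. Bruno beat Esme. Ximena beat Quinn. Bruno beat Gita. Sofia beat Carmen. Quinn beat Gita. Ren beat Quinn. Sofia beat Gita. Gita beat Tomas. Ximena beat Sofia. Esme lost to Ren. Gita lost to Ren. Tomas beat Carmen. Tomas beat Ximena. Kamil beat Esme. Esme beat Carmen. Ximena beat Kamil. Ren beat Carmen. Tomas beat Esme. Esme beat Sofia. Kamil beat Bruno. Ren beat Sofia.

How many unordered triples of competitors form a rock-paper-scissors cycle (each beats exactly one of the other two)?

15

Win totals: Ren 9, Ximena 6, Quinn 7, Esme 2, Bruno 4, Tomas 3, Gita 3, Kamil 5, Carmen 1, Sofia 5.
A competitor with w wins dominates both others in C(w,2) triples; summing gives 36 + 15 + 21 + 1 + 6 + 3 + 3 + 10 + 0 + 10 = 105 transitive triples.
Total triples C(10,3) = 120, so cyclic triples = 120 − 105 = 15.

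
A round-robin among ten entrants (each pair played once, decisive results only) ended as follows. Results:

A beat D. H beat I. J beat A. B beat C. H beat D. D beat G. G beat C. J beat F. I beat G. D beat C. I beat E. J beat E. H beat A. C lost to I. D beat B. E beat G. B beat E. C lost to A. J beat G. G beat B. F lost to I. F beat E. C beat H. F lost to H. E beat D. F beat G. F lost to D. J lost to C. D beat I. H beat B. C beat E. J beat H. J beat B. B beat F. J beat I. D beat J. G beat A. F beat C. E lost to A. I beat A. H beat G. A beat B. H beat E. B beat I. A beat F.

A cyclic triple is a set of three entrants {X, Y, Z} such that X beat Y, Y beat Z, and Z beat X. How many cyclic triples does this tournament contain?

27

Win totals: A 5, B 4, C 3, D 6, E 2, F 3, G 3, H 7, I 5, J 7.
An entrant with w wins dominates both others in C(w,2) triples; summing gives 10 + 6 + 3 + 15 + 1 + 3 + 3 + 21 + 10 + 21 = 93 transitive triples.
Total triples C(10,3) = 120, so cyclic triples = 120 − 93 = 27.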